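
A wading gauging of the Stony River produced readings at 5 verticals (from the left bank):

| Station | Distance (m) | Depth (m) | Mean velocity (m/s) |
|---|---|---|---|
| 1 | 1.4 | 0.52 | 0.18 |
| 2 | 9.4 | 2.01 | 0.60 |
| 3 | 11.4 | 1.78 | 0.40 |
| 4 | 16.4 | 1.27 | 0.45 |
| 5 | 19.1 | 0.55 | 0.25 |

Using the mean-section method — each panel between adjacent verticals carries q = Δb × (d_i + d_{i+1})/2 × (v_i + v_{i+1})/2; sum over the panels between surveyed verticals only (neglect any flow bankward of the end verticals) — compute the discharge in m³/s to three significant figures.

9.94 m³/s

Panel 1-2: Δb = 8 m, d̄ = (0.52+2.01)/2 = 1.265, v̄ = (0.18+0.60)/2 = 0.39 → q = 8×1.265×0.39 = 3.947 m³/s
Panel 2-3: Δb = 2 m, d̄ = (2.01+1.78)/2 = 1.895, v̄ = (0.60+0.40)/2 = 0.5 → q = 2×1.895×0.5 = 1.895 m³/s
Panel 3-4: Δb = 5 m, d̄ = (1.78+1.27)/2 = 1.525, v̄ = (0.40+0.45)/2 = 0.425 → q = 5×1.525×0.425 = 3.241 m³/s
Panel 4-5: Δb = 2.7 m, d̄ = (1.27+0.55)/2 = 0.91, v̄ = (0.45+0.25)/2 = 0.35 → q = 2.7×0.91×0.35 = 0.8600 m³/s
Q = Σ q = 9.942 m³/s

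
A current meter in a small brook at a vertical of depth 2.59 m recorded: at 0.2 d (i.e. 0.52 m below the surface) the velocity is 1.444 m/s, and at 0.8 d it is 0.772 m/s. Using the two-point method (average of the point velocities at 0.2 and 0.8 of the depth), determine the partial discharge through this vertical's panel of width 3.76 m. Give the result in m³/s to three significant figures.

v̄ = (1.444 + 0.772) / 2 = 1.108 m/s
q = v̄ × d × w = 1.108 × 2.59 × 3.76 = 10.79 m³/s

10.8 m³/s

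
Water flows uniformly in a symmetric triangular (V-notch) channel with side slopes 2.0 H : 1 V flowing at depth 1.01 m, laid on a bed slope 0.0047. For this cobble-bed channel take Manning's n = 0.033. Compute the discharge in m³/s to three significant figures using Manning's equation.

A = z·y² = 2.0×1.01² = 2.040 m²
P = 2y√(1+z²) = 2×1.01×√(1+2.0²) = 4.517 m
R = A/P = 2.040/4.517 = 0.4517 m
Q = (1/n)·A·R^(2/3)·S^(1/2) = (1/0.033) × 2.040 × 0.4517^(2/3) × 0.0047^(1/2) = 2.495 m³/s

2.50 m³/s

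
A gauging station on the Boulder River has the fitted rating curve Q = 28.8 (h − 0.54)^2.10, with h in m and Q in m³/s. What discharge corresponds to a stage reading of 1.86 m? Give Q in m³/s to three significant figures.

Q = 28.8 × (1.86 − 0.54)^2.10 = 28.8 × 1.32^2.10 = 51.59 m³/s

51.6 m³/s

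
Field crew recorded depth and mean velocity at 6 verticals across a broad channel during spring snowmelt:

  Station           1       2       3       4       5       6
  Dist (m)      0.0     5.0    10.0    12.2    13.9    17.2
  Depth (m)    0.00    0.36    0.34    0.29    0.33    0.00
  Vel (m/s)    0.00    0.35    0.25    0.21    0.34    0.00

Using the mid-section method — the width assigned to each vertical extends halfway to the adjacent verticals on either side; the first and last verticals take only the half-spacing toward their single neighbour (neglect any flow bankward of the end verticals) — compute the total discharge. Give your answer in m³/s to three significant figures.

w_2 = (10.0 − 0.0)/2 = 5 m; q_2 = 0.35 × 0.36 × 5 = 0.6300 m³/s
w_3 = (12.2 − 5.0)/2 = 3.6 m; q_3 = 0.25 × 0.34 × 3.6 = 0.3060 m³/s
w_4 = (13.9 − 10.0)/2 = 1.95 m; q_4 = 0.21 × 0.29 × 1.95 = 0.1188 m³/s
w_5 = (17.2 − 12.2)/2 = 2.5 m; q_5 = 0.34 × 0.33 × 2.5 = 0.2805 m³/s
Stations 1, 6 contribute zero (depth or velocity is 0).
Q = Σ qᵢ = 1.335 m³/s

1.34 m³/s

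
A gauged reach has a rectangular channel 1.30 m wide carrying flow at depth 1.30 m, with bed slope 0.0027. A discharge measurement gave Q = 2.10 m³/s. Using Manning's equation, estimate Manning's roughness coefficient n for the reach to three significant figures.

0.0239

A = b·y = 1.30 × 1.30 = 1.690 m²
P = b + 2y = 1.30 + 2×1.30 = 3.900 m
R = A/P = 1.690/3.900 = 0.4333 m
n = (1/Q)·A·R^(2/3)·S^(1/2) = (1/2.10) × 1.690 × 0.5726 × 0.05196 = 0.02395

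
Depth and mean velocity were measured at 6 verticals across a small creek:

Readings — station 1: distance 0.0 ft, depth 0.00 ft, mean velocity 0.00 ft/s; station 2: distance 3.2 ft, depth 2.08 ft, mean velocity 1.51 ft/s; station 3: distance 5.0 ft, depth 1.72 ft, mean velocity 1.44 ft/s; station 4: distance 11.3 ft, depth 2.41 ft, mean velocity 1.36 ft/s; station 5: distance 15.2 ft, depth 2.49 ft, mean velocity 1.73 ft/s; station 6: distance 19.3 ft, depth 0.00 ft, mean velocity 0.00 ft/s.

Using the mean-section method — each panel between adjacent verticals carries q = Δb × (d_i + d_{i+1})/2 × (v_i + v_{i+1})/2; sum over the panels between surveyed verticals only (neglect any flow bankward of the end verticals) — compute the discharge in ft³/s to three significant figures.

Panel 1-2: Δb = 3.2 ft, d̄ = (0.00+2.08)/2 = 1.04, v̄ = (0.00+1.51)/2 = 0.755 → q = 3.2×1.04×0.755 = 2.513 ft³/s
Panel 2-3: Δb = 1.8 ft, d̄ = (2.08+1.72)/2 = 1.9, v̄ = (1.51+1.44)/2 = 1.475 → q = 1.8×1.9×1.475 = 5.045 ft³/s
Panel 3-4: Δb = 6.3 ft, d̄ = (1.72+2.41)/2 = 2.065, v̄ = (1.44+1.36)/2 = 1.4 → q = 6.3×2.065×1.4 = 18.21 ft³/s
Panel 4-5: Δb = 3.9 ft, d̄ = (2.41+2.49)/2 = 2.45, v̄ = (1.36+1.73)/2 = 1.545 → q = 3.9×2.45×1.545 = 14.76 ft³/s
Panel 5-6: Δb = 4.1 ft, d̄ = (2.49+0.00)/2 = 1.245, v̄ = (1.73+0.00)/2 = 0.865 → q = 4.1×1.245×0.865 = 4.415 ft³/s
Q = Σ q = 44.95 ft³/s

44.9 ft³/s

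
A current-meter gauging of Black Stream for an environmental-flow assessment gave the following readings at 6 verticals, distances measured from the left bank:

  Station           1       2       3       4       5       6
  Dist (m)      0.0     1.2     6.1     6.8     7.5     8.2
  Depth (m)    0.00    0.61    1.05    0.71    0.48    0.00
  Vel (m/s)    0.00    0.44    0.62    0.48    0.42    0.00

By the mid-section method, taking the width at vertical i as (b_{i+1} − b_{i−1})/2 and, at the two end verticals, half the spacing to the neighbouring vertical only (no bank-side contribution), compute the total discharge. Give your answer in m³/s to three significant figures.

3.02 m³/s

w_2 = (6.1 − 0.0)/2 = 3.05 m; q_2 = 0.44 × 0.61 × 3.05 = 0.8186 m³/s
w_3 = (6.8 − 1.2)/2 = 2.8 m; q_3 = 0.62 × 1.05 × 2.8 = 1.823 m³/s
w_4 = (7.5 − 6.1)/2 = 0.7 m; q_4 = 0.48 × 0.71 × 0.7 = 0.2386 m³/s
w_5 = (8.2 − 6.8)/2 = 0.7 m; q_5 = 0.42 × 0.48 × 0.7 = 0.1411 m³/s
Stations 1, 6 contribute zero (depth or velocity is 0).
Q = Σ qᵢ = 3.021 m³/s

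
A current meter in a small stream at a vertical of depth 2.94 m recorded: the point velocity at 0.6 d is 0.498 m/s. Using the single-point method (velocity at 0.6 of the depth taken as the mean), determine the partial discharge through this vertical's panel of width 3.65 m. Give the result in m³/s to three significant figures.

5.34 m³/s

v̄ = v₀.₆ = 0.498 m/s
q = v̄ × d × w = 0.4980 × 2.94 × 3.65 = 5.344 m³/s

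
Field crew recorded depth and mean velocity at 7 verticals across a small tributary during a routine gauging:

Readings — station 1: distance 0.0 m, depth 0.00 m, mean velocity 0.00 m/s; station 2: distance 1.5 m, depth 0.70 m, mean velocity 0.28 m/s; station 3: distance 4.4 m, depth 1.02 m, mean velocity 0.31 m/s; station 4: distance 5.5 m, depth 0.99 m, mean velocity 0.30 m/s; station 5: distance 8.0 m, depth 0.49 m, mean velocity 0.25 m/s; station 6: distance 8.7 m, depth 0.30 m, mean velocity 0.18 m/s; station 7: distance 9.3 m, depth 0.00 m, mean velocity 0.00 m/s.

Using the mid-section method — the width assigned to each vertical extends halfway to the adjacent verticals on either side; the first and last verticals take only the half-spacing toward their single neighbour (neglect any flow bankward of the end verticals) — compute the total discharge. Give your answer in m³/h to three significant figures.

6590 m³/h

w_2 = (4.4 − 0.0)/2 = 2.2 m; q_2 = 0.28 × 0.70 × 2.2 = 0.4312 m³/s
w_3 = (5.5 − 1.5)/2 = 2 m; q_3 = 0.31 × 1.02 × 2 = 0.6324 m³/s
w_4 = (8.0 − 4.4)/2 = 1.8 m; q_4 = 0.30 × 0.99 × 1.8 = 0.5346 m³/s
w_5 = (8.7 − 5.5)/2 = 1.6 m; q_5 = 0.25 × 0.49 × 1.6 = 0.1960 m³/s
w_6 = (9.3 − 8.0)/2 = 0.65 m; q_6 = 0.18 × 0.30 × 0.65 = 0.03510 m³/s
Stations 1, 7 contribute zero (depth or velocity is 0).
Q = Σ qᵢ = 1.829 m³/s
= 1.829 × 3600 = 6585 m³/h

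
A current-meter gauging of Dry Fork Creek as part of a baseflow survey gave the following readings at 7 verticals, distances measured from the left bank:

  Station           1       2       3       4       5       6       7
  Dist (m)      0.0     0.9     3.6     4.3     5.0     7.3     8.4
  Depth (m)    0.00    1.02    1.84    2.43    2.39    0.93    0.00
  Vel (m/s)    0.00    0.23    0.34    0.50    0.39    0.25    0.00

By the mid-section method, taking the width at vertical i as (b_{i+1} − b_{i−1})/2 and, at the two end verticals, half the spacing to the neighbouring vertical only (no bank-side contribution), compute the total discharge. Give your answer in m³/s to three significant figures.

w_2 = (3.6 − 0.0)/2 = 1.8 m; q_2 = 0.23 × 1.02 × 1.8 = 0.4223 m³/s
w_3 = (4.3 − 0.9)/2 = 1.7 m; q_3 = 0.34 × 1.84 × 1.7 = 1.064 m³/s
w_4 = (5.0 − 3.6)/2 = 0.7 m; q_4 = 0.50 × 2.43 × 0.7 = 0.8505 m³/s
w_5 = (7.3 − 4.3)/2 = 1.5 m; q_5 = 0.39 × 2.39 × 1.5 = 1.398 m³/s
w_6 = (8.4 − 5.0)/2 = 1.7 m; q_6 = 0.25 × 0.93 × 1.7 = 0.3953 m³/s
Stations 1, 7 contribute zero (depth or velocity is 0).
Q = Σ qᵢ = 4.130 m³/s

4.13 m³/s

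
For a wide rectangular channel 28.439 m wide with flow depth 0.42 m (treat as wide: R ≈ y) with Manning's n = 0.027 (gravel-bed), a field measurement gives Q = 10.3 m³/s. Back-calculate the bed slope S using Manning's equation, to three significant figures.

A = b·y = 28.439 × 0.42 = 11.94 m²
Wide channel: R ≈ y = 0.42 m
S = (Q·n / (1·A·R^(2/3)))² = (10.3×0.027 / (1×11.94×0.5608))² = 0.001723

0.00172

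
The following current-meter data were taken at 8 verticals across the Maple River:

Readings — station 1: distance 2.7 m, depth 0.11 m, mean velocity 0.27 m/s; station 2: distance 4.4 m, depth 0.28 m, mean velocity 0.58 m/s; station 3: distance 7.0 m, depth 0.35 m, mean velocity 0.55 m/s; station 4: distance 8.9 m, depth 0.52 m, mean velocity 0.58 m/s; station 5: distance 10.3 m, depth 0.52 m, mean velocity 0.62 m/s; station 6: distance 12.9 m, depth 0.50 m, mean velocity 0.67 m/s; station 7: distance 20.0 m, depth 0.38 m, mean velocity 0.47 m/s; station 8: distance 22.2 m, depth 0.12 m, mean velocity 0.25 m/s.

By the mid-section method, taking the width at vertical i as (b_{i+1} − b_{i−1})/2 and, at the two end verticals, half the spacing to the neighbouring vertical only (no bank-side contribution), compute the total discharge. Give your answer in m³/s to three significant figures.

w_1 = (4.4 − 2.7)/2 = 0.85 m; q_1 = 0.27 × 0.11 × 0.85 = 0.02525 m³/s
w_2 = (7.0 − 2.7)/2 = 2.15 m; q_2 = 0.58 × 0.28 × 2.15 = 0.3492 m³/s
w_3 = (8.9 − 4.4)/2 = 2.25 m; q_3 = 0.55 × 0.35 × 2.25 = 0.4331 m³/s
w_4 = (10.3 − 7.0)/2 = 1.65 m; q_4 = 0.58 × 0.52 × 1.65 = 0.4976 m³/s
w_5 = (12.9 − 8.9)/2 = 2 m; q_5 = 0.62 × 0.52 × 2 = 0.6448 m³/s
w_6 = (20.0 − 10.3)/2 = 4.85 m; q_6 = 0.67 × 0.50 × 4.85 = 1.625 m³/s
w_7 = (22.2 − 12.9)/2 = 4.65 m; q_7 = 0.47 × 0.38 × 4.65 = 0.8305 m³/s
w_8 = (22.2 − 20.0)/2 = 1.1 m; q_8 = 0.25 × 0.12 × 1.1 = 0.03300 m³/s
Q = Σ qᵢ = 4.438 m³/s

4.44 m³/s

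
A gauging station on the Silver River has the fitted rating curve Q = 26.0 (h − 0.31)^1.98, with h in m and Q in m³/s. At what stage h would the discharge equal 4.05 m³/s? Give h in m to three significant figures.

h − h₀ = (Q/C)^(1/b) = (4.05/26.0)^(1/1.98) = 0.3910 m
h = 0.31 + 0.3910 = 0.7010 m

0.701 m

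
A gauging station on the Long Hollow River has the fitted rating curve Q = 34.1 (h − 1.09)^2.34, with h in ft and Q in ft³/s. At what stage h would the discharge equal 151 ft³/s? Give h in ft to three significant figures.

h − h₀ = (Q/C)^(1/b) = (151/34.1)^(1/2.34) = 1.889 ft
h = 1.09 + 1.889 = 2.979 ft

2.98 ft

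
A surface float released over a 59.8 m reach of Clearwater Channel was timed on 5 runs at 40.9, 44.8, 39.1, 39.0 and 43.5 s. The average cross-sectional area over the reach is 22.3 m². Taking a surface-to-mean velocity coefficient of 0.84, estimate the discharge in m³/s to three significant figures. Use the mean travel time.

27.0 m³/s

t̄ = (40.9 + 44.8 + 39.1 + 39.0 + 43.5) / 5 = 41.46 s
v_surface = L / t̄ = 59.8 / 41.46 = 1.442 m/s
v_mean = 0.84 × 1.442 = 1.212 m/s
Q = A × v_mean = 22.3 × 1.212 = 27.02 m³/s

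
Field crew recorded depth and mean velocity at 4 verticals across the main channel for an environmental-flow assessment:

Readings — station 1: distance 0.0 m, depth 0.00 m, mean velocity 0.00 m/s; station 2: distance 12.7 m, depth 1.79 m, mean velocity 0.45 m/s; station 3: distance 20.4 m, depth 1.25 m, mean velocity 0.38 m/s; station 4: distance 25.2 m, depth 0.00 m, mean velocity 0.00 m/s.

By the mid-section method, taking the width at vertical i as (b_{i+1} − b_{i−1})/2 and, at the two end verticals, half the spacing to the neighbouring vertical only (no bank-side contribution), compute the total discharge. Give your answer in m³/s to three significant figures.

w_2 = (20.4 − 0.0)/2 = 10.2 m; q_2 = 0.45 × 1.79 × 10.2 = 8.216 m³/s
w_3 = (25.2 − 12.7)/2 = 6.25 m; q_3 = 0.38 × 1.25 × 6.25 = 2.969 m³/s
Stations 1, 4 contribute zero (depth or velocity is 0).
Q = Σ qᵢ = 11.18 m³/s

11.2 m³/s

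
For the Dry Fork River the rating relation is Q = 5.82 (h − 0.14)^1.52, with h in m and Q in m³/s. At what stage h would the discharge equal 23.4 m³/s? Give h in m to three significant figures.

2.64 m

h − h₀ = (Q/C)^(1/b) = (23.4/5.82)^(1/1.52) = 2.498 m
h = 0.14 + 2.498 = 2.638 m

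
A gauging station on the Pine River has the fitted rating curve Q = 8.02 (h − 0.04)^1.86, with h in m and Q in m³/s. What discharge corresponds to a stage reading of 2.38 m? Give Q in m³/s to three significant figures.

39.0 m³/s

Q = 8.02 × (2.38 − 0.04)^1.86 = 8.02 × 2.34^1.86 = 38.99 m³/s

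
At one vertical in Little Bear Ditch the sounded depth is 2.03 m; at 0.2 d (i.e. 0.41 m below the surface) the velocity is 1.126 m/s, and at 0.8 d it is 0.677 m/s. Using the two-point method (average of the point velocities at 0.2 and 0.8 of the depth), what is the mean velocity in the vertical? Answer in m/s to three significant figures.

0.902 m/s

v̄ = (1.126 + 0.677) / 2 = 0.9015 m/s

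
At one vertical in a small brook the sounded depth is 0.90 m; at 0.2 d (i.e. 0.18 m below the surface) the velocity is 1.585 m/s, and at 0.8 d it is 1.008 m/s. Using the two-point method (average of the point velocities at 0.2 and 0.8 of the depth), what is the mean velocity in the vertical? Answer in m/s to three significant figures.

v̄ = (1.585 + 1.008) / 2 = 1.297 m/s

1.30 m/s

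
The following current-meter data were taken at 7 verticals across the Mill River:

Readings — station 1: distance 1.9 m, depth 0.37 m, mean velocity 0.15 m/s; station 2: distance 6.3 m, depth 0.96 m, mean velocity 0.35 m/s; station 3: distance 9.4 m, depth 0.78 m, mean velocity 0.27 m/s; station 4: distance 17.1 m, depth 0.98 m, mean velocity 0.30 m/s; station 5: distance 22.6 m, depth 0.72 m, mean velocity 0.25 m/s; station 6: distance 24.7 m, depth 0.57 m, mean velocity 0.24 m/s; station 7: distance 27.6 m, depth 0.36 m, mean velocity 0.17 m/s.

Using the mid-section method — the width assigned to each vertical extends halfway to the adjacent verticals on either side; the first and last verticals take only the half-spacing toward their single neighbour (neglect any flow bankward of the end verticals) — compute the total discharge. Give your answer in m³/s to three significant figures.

w_1 = (6.3 − 1.9)/2 = 2.2 m; q_1 = 0.15 × 0.37 × 2.2 = 0.1221 m³/s
w_2 = (9.4 − 1.9)/2 = 3.75 m; q_2 = 0.35 × 0.96 × 3.75 = 1.260 m³/s
w_3 = (17.1 − 6.3)/2 = 5.4 m; q_3 = 0.27 × 0.78 × 5.4 = 1.137 m³/s
w_4 = (22.6 − 9.4)/2 = 6.6 m; q_4 = 0.30 × 0.98 × 6.6 = 1.940 m³/s
w_5 = (24.7 − 17.1)/2 = 3.8 m; q_5 = 0.25 × 0.72 × 3.8 = 0.6840 m³/s
w_6 = (27.6 − 22.6)/2 = 2.5 m; q_6 = 0.24 × 0.57 × 2.5 = 0.3420 m³/s
w_7 = (27.6 − 24.7)/2 = 1.45 m; q_7 = 0.17 × 0.36 × 1.45 = 0.08874 m³/s
Q = Σ qᵢ = 5.574 m³/s

5.57 m³/s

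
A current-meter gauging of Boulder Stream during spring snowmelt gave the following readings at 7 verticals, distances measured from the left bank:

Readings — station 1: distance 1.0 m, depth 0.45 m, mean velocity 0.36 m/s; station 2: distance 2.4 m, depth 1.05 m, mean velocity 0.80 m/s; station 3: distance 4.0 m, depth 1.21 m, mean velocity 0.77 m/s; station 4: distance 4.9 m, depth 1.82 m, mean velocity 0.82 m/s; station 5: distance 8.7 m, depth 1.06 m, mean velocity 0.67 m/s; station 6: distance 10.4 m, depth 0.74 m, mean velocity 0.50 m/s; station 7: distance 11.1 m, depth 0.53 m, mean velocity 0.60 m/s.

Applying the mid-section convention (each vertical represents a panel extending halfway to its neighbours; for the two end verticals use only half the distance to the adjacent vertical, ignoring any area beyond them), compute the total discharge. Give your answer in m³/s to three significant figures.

8.55 m³/s

w_1 = (2.4 − 1.0)/2 = 0.7 m; q_1 = 0.36 × 0.45 × 0.7 = 0.1134 m³/s
w_2 = (4.0 − 1.0)/2 = 1.5 m; q_2 = 0.80 × 1.05 × 1.5 = 1.260 m³/s
w_3 = (4.9 − 2.4)/2 = 1.25 m; q_3 = 0.77 × 1.21 × 1.25 = 1.165 m³/s
w_4 = (8.7 − 4.0)/2 = 2.35 m; q_4 = 0.82 × 1.82 × 2.35 = 3.507 m³/s
w_5 = (10.4 − 4.9)/2 = 2.75 m; q_5 = 0.67 × 1.06 × 2.75 = 1.953 m³/s
w_6 = (11.1 − 8.7)/2 = 1.2 m; q_6 = 0.50 × 0.74 × 1.2 = 0.4440 m³/s
w_7 = (11.1 − 10.4)/2 = 0.35 m; q_7 = 0.60 × 0.53 × 0.35 = 0.1113 m³/s
Q = Σ qᵢ = 8.554 m³/s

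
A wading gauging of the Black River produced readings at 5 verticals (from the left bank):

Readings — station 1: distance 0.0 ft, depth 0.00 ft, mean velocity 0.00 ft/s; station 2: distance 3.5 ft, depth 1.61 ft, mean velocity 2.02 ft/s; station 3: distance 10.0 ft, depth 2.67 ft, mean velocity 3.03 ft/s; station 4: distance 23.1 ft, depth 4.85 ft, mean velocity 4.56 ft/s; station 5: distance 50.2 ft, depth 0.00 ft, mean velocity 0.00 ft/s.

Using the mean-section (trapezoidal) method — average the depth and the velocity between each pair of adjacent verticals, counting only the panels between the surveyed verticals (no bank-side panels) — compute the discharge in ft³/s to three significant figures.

Panel 1-2: Δb = 3.5 ft, d̄ = (0.00+1.61)/2 = 0.805, v̄ = (0.00+2.02)/2 = 1.01 → q = 3.5×0.805×1.01 = 2.846 ft³/s
Panel 2-3: Δb = 6.5 ft, d̄ = (1.61+2.67)/2 = 2.14, v̄ = (2.02+3.03)/2 = 2.525 → q = 6.5×2.14×2.525 = 35.12 ft³/s
Panel 3-4: Δb = 13.1 ft, d̄ = (2.67+4.85)/2 = 3.76, v̄ = (3.03+4.56)/2 = 3.795 → q = 13.1×3.76×3.795 = 186.9 ft³/s
Panel 4-5: Δb = 27.1 ft, d̄ = (4.85+0.00)/2 = 2.425, v̄ = (4.56+0.00)/2 = 2.28 → q = 27.1×2.425×2.28 = 149.8 ft³/s
Q = Σ q = 374.7 ft³/s

375 ft³/s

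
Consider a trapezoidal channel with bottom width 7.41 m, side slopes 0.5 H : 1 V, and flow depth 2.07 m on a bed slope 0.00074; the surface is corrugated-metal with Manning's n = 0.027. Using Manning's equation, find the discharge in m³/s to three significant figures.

A = (b + z·y)·y = (7.41 + 0.5×2.07)×2.07 = 17.48 m²
P = b + 2y√(1+z²) = 7.41 + 2×2.07×√(1+0.5²) = 12.04 m
R = A/P = 17.48/12.04 = 1.452 m
Q = (1/n)·A·R^(2/3)·S^(1/2) = (1/0.027) × 17.48 × 1.452^(2/3) × 0.00074^(1/2) = 22.58 m³/s

22.6 m³/s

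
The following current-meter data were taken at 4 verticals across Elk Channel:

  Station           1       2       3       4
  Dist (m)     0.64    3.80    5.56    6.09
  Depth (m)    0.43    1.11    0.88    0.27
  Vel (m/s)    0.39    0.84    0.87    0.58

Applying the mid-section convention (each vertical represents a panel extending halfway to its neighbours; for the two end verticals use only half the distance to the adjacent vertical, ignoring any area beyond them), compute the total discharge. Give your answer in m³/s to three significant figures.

w_1 = (3.80 − 0.64)/2 = 1.58 m; q_1 = 0.39 × 0.43 × 1.58 = 0.2650 m³/s
w_2 = (5.56 − 0.64)/2 = 2.46 m; q_2 = 0.84 × 1.11 × 2.46 = 2.294 m³/s
w_3 = (6.09 − 3.80)/2 = 1.145 m; q_3 = 0.87 × 0.88 × 1.145 = 0.8766 m³/s
w_4 = (6.09 − 5.56)/2 = 0.265 m; q_4 = 0.58 × 0.27 × 0.265 = 0.04150 m³/s
Q = Σ qᵢ = 3.477 m³/s

3.48 m³/s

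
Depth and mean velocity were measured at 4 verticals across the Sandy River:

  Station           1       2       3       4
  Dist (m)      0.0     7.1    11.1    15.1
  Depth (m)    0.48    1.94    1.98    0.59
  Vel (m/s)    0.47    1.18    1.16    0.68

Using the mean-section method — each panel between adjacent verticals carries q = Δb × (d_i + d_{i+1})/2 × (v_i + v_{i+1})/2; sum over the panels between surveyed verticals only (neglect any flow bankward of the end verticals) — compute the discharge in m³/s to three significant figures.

21.0 m³/s

Panel 1-2: Δb = 7.1 m, d̄ = (0.48+1.94)/2 = 1.21, v̄ = (0.47+1.18)/2 = 0.825 → q = 7.1×1.21×0.825 = 7.088 m³/s
Panel 2-3: Δb = 4 m, d̄ = (1.94+1.98)/2 = 1.96, v̄ = (1.18+1.16)/2 = 1.17 → q = 4×1.96×1.17 = 9.173 m³/s
Panel 3-4: Δb = 4 m, d̄ = (1.98+0.59)/2 = 1.285, v̄ = (1.16+0.68)/2 = 0.92 → q = 4×1.285×0.92 = 4.729 m³/s
Q = Σ q = 20.99 m³/s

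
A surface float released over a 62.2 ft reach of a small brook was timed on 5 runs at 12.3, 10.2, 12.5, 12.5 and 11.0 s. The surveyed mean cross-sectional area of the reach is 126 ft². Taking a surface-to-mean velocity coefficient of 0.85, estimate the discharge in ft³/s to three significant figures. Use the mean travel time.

t̄ = (12.3 + 10.2 + 12.5 + 12.5 + 11.0) / 5 = 11.7 s
v_surface = L / t̄ = 62.2 / 11.7 = 5.316 ft/s
v_mean = 0.85 × 5.316 = 4.519 ft/s
Q = A × v_mean = 126 × 4.519 = 569.4 ft³/s

569 ft³/s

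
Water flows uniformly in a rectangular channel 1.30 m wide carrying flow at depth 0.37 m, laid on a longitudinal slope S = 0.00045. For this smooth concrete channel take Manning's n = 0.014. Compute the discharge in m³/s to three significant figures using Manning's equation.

A = b·y = 1.30 × 0.37 = 0.4810 m²
P = b + 2y = 1.30 + 2×0.37 = 2.040 m
R = A/P = 0.4810/2.040 = 0.2358 m
Q = (1/n)·A·R^(2/3)·S^(1/2) = (1/0.014) × 0.4810 × 0.2358^(2/3) × 0.00045^(1/2) = 0.2782 m³/s

0.278 m³/s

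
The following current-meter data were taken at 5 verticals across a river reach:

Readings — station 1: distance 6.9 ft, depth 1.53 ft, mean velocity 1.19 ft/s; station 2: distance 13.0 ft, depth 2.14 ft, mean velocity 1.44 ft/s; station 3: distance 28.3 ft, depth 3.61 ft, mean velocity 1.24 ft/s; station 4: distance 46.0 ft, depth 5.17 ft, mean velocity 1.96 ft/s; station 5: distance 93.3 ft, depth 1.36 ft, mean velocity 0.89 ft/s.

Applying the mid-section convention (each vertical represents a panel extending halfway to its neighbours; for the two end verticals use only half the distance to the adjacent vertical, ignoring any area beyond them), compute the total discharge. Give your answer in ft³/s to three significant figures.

w_1 = (13.0 − 6.9)/2 = 3.05 ft; q_1 = 1.19 × 1.53 × 3.05 = 5.553 ft³/s
w_2 = (28.3 − 6.9)/2 = 10.7 ft; q_2 = 1.44 × 2.14 × 10.7 = 32.97 ft³/s
w_3 = (46.0 − 13.0)/2 = 16.5 ft; q_3 = 1.24 × 3.61 × 16.5 = 73.86 ft³/s
w_4 = (93.3 − 28.3)/2 = 32.5 ft; q_4 = 1.96 × 5.17 × 32.5 = 329.3 ft³/s
w_5 = (93.3 − 46.0)/2 = 23.65 ft; q_5 = 0.89 × 1.36 × 23.65 = 28.63 ft³/s
Q = Σ qᵢ = 470.3 ft³/s

470 ft³/s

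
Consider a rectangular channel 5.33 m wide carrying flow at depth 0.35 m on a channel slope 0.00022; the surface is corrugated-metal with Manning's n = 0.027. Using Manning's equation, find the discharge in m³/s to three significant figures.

0.469 m³/s

A = b·y = 5.33 × 0.35 = 1.866 m²
P = b + 2y = 5.33 + 2×0.35 = 6.030 m
R = A/P = 1.866/6.030 = 0.3094 m
Q = (1/n)·A·R^(2/3)·S^(1/2) = (1/0.027) × 1.866 × 0.3094^(2/3) × 0.00022^(1/2) = 0.4688 m³/s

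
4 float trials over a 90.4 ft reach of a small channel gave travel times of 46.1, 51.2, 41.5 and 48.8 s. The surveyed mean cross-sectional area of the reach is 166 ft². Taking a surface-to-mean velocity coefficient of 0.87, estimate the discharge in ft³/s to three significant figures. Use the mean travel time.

t̄ = (46.1 + 51.2 + 41.5 + 48.8) / 4 = 46.9 s
v_surface = L / t̄ = 90.4 / 46.9 = 1.928 ft/s
v_mean = 0.87 × 1.928 = 1.677 ft/s
Q = A × v_mean = 166 × 1.677 = 278.4 ft³/s

278 ft³/s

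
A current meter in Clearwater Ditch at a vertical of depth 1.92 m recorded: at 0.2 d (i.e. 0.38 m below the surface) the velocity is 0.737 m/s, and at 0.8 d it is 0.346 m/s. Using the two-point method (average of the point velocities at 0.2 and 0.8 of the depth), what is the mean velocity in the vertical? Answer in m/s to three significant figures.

0.542 m/s

v̄ = (0.737 + 0.346) / 2 = 0.5415 m/s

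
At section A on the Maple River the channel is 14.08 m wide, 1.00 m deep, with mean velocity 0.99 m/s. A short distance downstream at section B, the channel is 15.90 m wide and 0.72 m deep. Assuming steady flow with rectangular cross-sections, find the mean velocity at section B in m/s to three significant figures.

1.22 m/s

Q = A₁V₁ = (14.08×1.00) × 0.99 = 13.94 m³/s
A₂ = 15.90 × 0.72 = 11.45 m²
V₂ = Q/A₂ = 13.94/11.45 = 1.218 m/s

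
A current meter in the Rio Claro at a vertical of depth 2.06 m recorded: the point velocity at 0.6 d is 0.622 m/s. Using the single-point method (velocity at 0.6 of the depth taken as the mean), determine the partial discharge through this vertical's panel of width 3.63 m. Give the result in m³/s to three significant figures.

v̄ = v₀.₆ = 0.622 m/s
q = v̄ × d × w = 0.6220 × 2.06 × 3.63 = 4.651 m³/s

4.65 m³/s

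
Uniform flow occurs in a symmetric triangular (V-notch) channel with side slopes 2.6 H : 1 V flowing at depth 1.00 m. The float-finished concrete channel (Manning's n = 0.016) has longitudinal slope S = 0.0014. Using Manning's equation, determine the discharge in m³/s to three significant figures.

A = z·y² = 2.6×1.00² = 2.600 m²
P = 2y√(1+z²) = 2×1.00×√(1+2.6²) = 5.571 m
R = A/P = 2.600/5.571 = 0.4667 m
Q = (1/n)·A·R^(2/3)·S^(1/2) = (1/0.016) × 2.600 × 0.4667^(2/3) × 0.0014^(1/2) = 3.658 m³/s

3.66 m³/s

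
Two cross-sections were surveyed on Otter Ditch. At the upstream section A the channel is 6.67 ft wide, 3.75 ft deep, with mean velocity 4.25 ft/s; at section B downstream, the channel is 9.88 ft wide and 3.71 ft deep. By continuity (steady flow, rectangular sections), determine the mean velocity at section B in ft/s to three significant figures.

Q = A₁V₁ = (6.67×3.75) × 4.25 = 106.3 ft³/s
A₂ = 9.88 × 3.71 = 36.65 ft²
V₂ = Q/A₂ = 106.3/36.65 = 2.900 ft/s

2.90 ft/s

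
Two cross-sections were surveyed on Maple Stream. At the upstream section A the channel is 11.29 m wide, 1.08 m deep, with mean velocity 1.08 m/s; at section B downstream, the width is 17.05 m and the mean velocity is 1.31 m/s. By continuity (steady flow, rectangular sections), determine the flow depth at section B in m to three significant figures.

Q = A₁V₁ = (11.29×1.08) × 1.08 = 13.17 m³/s
d₂ = Q/(b₂ V₂) = 13.17/(17.05×1.31) = 0.5896 m

0.590 m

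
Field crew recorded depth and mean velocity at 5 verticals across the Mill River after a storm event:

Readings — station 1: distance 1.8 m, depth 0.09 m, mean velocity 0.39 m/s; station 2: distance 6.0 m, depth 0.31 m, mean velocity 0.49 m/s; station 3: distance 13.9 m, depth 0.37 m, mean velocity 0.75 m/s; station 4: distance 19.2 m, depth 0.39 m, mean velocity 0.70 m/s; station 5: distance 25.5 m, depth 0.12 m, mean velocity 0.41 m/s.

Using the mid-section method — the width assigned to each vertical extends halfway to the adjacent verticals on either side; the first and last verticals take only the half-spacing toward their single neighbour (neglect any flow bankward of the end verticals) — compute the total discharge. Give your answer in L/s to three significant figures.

w_1 = (6.0 − 1.8)/2 = 2.1 m; q_1 = 0.39 × 0.09 × 2.1 = 0.07371 m³/s
w_2 = (13.9 − 1.8)/2 = 6.05 m; q_2 = 0.49 × 0.31 × 6.05 = 0.9190 m³/s
w_3 = (19.2 − 6.0)/2 = 6.6 m; q_3 = 0.75 × 0.37 × 6.6 = 1.832 m³/s
w_4 = (25.5 − 13.9)/2 = 5.8 m; q_4 = 0.70 × 0.39 × 5.8 = 1.583 m³/s
w_5 = (25.5 − 19.2)/2 = 3.15 m; q_5 = 0.41 × 0.12 × 3.15 = 0.1550 m³/s
Q = Σ qᵢ = 4.563 m³/s
= 4.563 × 1000 = 4563 L/s

4560 L/s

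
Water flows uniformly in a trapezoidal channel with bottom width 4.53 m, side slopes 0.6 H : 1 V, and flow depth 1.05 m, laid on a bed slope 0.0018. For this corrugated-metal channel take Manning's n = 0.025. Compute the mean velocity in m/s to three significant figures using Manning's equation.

1.43 m/s

A = (b + z·y)·y = (4.53 + 0.6×1.05)×1.05 = 5.418 m²
P = b + 2y√(1+z²) = 4.53 + 2×1.05×√(1+0.6²) = 6.979 m
R = A/P = 5.418/6.979 = 0.7763 m
Q = (1/n)·A·R^(2/3)·S^(1/2) = (1/0.025) × 5.418 × 0.7763^(2/3) × 0.0018^(1/2) = 7.767 m³/s
V = Q/A = 7.767/5.418 = 1.433 m/s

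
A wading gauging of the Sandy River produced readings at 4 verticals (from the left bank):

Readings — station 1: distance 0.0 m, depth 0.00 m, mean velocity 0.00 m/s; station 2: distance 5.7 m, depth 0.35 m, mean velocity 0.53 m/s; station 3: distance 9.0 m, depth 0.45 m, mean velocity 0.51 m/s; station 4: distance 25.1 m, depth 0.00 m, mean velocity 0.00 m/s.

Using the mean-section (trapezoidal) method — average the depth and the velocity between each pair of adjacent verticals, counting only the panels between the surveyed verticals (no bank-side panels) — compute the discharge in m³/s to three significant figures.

Panel 1-2: Δb = 5.7 m, d̄ = (0.00+0.35)/2 = 0.175, v̄ = (0.00+0.53)/2 = 0.265 → q = 5.7×0.175×0.265 = 0.2643 m³/s
Panel 2-3: Δb = 3.3 m, d̄ = (0.35+0.45)/2 = 0.4, v̄ = (0.53+0.51)/2 = 0.52 → q = 3.3×0.4×0.52 = 0.6864 m³/s
Panel 3-4: Δb = 16.1 m, d̄ = (0.45+0.00)/2 = 0.225, v̄ = (0.51+0.00)/2 = 0.255 → q = 16.1×0.225×0.255 = 0.9237 m³/s
Q = Σ q = 1.874 m³/s

1.87 m³/s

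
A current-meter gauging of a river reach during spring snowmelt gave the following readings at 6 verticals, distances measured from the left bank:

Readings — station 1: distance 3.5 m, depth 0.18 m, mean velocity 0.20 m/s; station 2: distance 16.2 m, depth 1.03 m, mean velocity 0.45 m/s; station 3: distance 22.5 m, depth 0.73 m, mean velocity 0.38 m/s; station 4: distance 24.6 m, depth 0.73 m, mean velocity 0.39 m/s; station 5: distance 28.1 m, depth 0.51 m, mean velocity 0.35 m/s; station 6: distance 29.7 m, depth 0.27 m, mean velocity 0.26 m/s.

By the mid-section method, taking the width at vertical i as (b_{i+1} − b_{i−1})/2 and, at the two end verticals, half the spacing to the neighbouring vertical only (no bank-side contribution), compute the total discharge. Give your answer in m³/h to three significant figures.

w_1 = (16.2 − 3.5)/2 = 6.35 m; q_1 = 0.20 × 0.18 × 6.35 = 0.2286 m³/s
w_2 = (22.5 − 3.5)/2 = 9.5 m; q_2 = 0.45 × 1.03 × 9.5 = 4.403 m³/s
w_3 = (24.6 − 16.2)/2 = 4.2 m; q_3 = 0.38 × 0.73 × 4.2 = 1.165 m³/s
w_4 = (28.1 − 22.5)/2 = 2.8 m; q_4 = 0.39 × 0.73 × 2.8 = 0.7972 m³/s
w_5 = (29.7 − 24.6)/2 = 2.55 m; q_5 = 0.35 × 0.51 × 2.55 = 0.4552 m³/s
w_6 = (29.7 − 28.1)/2 = 0.8 m; q_6 = 0.26 × 0.27 × 0.8 = 0.05616 m³/s
Q = Σ qᵢ = 7.105 m³/s
= 7.105 × 3600 = 25580 m³/h

25600 m³/h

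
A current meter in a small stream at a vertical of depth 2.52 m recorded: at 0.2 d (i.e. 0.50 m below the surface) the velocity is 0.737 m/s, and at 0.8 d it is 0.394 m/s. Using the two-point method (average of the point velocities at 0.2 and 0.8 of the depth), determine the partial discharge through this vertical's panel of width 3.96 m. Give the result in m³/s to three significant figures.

5.64 m³/s

v̄ = (0.737 + 0.394) / 2 = 0.5655 m/s
q = v̄ × d × w = 0.5655 × 2.52 × 3.96 = 5.643 m³/s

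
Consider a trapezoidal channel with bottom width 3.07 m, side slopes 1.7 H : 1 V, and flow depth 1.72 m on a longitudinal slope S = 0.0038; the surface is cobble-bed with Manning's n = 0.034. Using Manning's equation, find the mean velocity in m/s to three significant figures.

1.87 m/s

A = (b + z·y)·y = (3.07 + 1.7×1.72)×1.72 = 10.31 m²
P = b + 2y√(1+z²) = 3.07 + 2×1.72×√(1+1.7²) = 9.855 m
R = A/P = 10.31/9.855 = 1.046 m
Q = (1/n)·A·R^(2/3)·S^(1/2) = (1/0.034) × 10.31 × 1.046^(2/3) × 0.0038^(1/2) = 19.26 m³/s
V = Q/A = 19.26/10.31 = 1.868 m/s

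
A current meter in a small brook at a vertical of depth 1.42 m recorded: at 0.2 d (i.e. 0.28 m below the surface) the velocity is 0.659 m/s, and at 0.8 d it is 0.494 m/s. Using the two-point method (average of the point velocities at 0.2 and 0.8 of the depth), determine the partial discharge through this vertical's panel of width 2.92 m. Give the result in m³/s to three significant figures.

v̄ = (0.659 + 0.494) / 2 = 0.5765 m/s
q = v̄ × d × w = 0.5765 × 1.42 × 2.92 = 2.390 m³/s

2.39 m³/s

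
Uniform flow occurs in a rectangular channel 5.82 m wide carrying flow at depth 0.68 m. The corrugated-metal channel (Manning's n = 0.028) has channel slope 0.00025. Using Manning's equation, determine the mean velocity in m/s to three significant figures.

0.380 m/s

A = b·y = 5.82 × 0.68 = 3.958 m²
P = b + 2y = 5.82 + 2×0.68 = 7.180 m
R = A/P = 3.958/7.180 = 0.5512 m
Q = (1/n)·A·R^(2/3)·S^(1/2) = (1/0.028) × 3.958 × 0.5512^(2/3) × 0.00025^(1/2) = 1.502 m³/s
V = Q/A = 1.502/3.958 = 0.3796 m/s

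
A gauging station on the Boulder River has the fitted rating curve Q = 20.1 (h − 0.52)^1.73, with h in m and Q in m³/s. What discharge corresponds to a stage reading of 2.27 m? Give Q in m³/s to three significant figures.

52.9 m³/s

Q = 20.1 × (2.27 − 0.52)^1.73 = 20.1 × 1.75^1.73 = 52.92 m³/s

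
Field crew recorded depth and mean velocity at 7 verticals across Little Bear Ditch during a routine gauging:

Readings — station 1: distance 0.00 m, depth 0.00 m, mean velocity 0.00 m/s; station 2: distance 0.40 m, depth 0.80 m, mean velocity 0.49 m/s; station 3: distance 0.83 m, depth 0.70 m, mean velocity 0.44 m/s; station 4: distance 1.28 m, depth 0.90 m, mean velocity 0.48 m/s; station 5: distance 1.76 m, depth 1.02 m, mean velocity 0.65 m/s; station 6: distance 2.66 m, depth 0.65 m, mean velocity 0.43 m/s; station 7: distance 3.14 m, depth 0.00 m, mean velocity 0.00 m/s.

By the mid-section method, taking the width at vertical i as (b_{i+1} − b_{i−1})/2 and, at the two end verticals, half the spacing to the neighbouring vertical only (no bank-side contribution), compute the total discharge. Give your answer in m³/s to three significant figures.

1.15 m³/s

w_2 = (0.83 − 0.00)/2 = 0.415 m; q_2 = 0.49 × 0.80 × 0.415 = 0.1627 m³/s
w_3 = (1.28 − 0.40)/2 = 0.44 m; q_3 = 0.44 × 0.70 × 0.44 = 0.1355 m³/s
w_4 = (1.76 − 0.83)/2 = 0.465 m; q_4 = 0.48 × 0.90 × 0.465 = 0.2009 m³/s
w_5 = (2.66 − 1.28)/2 = 0.69 m; q_5 = 0.65 × 1.02 × 0.69 = 0.4575 m³/s
w_6 = (3.14 − 1.76)/2 = 0.69 m; q_6 = 0.43 × 0.65 × 0.69 = 0.1929 m³/s
Stations 1, 7 contribute zero (depth or velocity is 0).
Q = Σ qᵢ = 1.149 m³/s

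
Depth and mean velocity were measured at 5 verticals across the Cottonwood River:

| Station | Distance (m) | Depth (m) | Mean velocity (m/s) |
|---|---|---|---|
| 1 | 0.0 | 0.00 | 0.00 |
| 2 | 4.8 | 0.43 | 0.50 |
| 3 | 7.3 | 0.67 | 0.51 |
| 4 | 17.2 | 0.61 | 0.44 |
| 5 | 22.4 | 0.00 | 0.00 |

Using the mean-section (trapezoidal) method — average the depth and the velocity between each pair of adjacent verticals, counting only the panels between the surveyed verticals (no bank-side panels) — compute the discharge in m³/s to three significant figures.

4.31 m³/s

Panel 1-2: Δb = 4.8 m, d̄ = (0.00+0.43)/2 = 0.215, v̄ = (0.00+0.50)/2 = 0.25 → q = 4.8×0.215×0.25 = 0.2580 m³/s
Panel 2-3: Δb = 2.5 m, d̄ = (0.43+0.67)/2 = 0.55, v̄ = (0.50+0.51)/2 = 0.505 → q = 2.5×0.55×0.505 = 0.6944 m³/s
Panel 3-4: Δb = 9.9 m, d̄ = (0.67+0.61)/2 = 0.64, v̄ = (0.51+0.44)/2 = 0.475 → q = 9.9×0.64×0.475 = 3.010 m³/s
Panel 4-5: Δb = 5.2 m, d̄ = (0.61+0.00)/2 = 0.305, v̄ = (0.44+0.00)/2 = 0.22 → q = 5.2×0.305×0.22 = 0.3489 m³/s
Q = Σ q = 4.311 m³/s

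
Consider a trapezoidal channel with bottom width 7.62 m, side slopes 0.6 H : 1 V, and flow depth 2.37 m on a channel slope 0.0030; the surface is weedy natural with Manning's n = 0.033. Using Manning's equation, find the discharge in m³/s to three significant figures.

49.3 m³/s

A = (b + z·y)·y = (7.62 + 0.6×2.37)×2.37 = 21.43 m²
P = b + 2y√(1+z²) = 7.62 + 2×2.37×√(1+0.6²) = 13.15 m
R = A/P = 21.43/13.15 = 1.630 m
Q = (1/n)·A·R^(2/3)·S^(1/2) = (1/0.033) × 21.43 × 1.630^(2/3) × 0.0030^(1/2) = 49.26 m³/s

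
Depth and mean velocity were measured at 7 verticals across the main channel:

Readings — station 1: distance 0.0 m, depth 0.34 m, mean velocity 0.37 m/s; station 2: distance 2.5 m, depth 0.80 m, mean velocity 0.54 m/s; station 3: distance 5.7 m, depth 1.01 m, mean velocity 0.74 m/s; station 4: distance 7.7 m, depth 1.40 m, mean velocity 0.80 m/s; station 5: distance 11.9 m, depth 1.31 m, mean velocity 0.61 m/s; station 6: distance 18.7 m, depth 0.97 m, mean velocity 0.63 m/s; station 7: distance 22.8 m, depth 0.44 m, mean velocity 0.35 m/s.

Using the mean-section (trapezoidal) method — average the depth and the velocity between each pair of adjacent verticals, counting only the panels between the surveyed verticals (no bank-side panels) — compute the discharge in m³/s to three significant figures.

Panel 1-2: Δb = 2.5 m, d̄ = (0.34+0.80)/2 = 0.57, v̄ = (0.37+0.54)/2 = 0.455 → q = 2.5×0.57×0.455 = 0.6484 m³/s
Panel 2-3: Δb = 3.2 m, d̄ = (0.80+1.01)/2 = 0.905, v̄ = (0.54+0.74)/2 = 0.64 → q = 3.2×0.905×0.64 = 1.853 m³/s
Panel 3-4: Δb = 2 m, d̄ = (1.01+1.40)/2 = 1.205, v̄ = (0.74+0.80)/2 = 0.77 → q = 2×1.205×0.77 = 1.856 m³/s
Panel 4-5: Δb = 4.2 m, d̄ = (1.40+1.31)/2 = 1.355, v̄ = (0.80+0.61)/2 = 0.705 → q = 4.2×1.355×0.705 = 4.012 m³/s
Panel 5-6: Δb = 6.8 m, d̄ = (1.31+0.97)/2 = 1.14, v̄ = (0.61+0.63)/2 = 0.62 → q = 6.8×1.14×0.62 = 4.806 m³/s
Panel 6-7: Δb = 4.1 m, d̄ = (0.97+0.44)/2 = 0.705, v̄ = (0.63+0.35)/2 = 0.49 → q = 4.1×0.705×0.49 = 1.416 m³/s
Q = Σ q = 14.59 m³/s

14.6 m³/s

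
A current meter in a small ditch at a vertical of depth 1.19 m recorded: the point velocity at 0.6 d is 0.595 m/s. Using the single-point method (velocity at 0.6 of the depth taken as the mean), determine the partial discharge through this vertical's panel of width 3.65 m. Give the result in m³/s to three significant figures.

2.58 m³/s

v̄ = v₀.₆ = 0.595 m/s
q = v̄ × d × w = 0.5950 × 1.19 × 3.65 = 2.584 m³/s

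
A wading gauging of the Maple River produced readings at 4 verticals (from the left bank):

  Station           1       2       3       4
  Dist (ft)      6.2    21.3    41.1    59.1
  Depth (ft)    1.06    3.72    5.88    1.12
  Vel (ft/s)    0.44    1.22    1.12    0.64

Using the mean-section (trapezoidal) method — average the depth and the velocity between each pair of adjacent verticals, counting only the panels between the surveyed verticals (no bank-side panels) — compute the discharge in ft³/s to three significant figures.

Panel 1-2: Δb = 15.1 ft, d̄ = (1.06+3.72)/2 = 2.39, v̄ = (0.44+1.22)/2 = 0.83 → q = 15.1×2.39×0.83 = 29.95 ft³/s
Panel 2-3: Δb = 19.8 ft, d̄ = (3.72+5.88)/2 = 4.8, v̄ = (1.22+1.12)/2 = 1.17 → q = 19.8×4.8×1.17 = 111.2 ft³/s
Panel 3-4: Δb = 18 ft, d̄ = (5.88+1.12)/2 = 3.5, v̄ = (1.12+0.64)/2 = 0.88 → q = 18×3.5×0.88 = 55.44 ft³/s
Q = Σ q = 196.6 ft³/s

197 ft³/s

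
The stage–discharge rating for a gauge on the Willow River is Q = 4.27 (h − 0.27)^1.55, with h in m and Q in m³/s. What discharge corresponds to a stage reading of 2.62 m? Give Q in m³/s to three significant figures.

Q = 4.27 × (2.62 − 0.27)^1.55 = 4.27 × 2.35^1.55 = 16.05 m³/s

16.1 m³/s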